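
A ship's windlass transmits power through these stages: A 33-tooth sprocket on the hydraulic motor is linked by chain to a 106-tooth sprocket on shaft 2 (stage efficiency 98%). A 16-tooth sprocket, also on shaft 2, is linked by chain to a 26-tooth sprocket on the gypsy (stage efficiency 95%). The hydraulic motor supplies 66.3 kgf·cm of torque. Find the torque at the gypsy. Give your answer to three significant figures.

322 kgf·cm

After the chain (106/33): 66.3 × 3.2121 × 0.98 = 208.7 kgf·cm
After the chain (26/16): 208.7 × 1.625 × 0.95 = 322.19 kgf·cm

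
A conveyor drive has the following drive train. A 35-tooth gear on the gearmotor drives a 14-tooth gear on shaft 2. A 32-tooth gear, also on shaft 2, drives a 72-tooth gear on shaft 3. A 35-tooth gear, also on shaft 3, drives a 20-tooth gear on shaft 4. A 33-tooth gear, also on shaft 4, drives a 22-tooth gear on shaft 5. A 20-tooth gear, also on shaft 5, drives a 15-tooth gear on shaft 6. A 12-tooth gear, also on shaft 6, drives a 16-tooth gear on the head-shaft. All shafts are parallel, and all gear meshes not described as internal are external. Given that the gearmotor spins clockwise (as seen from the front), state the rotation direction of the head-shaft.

clockwise

the gearmotor → shaft 2: external mesh, 1 reversal → CCW.
shaft 2 → shaft 3: external mesh, 1 reversal → CW.
shaft 3 → shaft 4: external mesh, 1 reversal → CCW.
shaft 4 → shaft 5: external mesh, 1 reversal → CW.
shaft 5 → shaft 6: external mesh, 1 reversal → CCW.
shaft 6 → the head-shaft: external mesh, 1 reversal → CW.
6 reversals in total — an even number — so the head-shaft turns the same way as the gearmotor.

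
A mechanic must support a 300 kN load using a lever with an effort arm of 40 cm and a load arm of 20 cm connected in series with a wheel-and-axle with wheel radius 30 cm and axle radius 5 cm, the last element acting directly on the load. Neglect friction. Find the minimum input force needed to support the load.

25 kN

Lever MA = effort arm / load arm = 40/20 = 2.
Wheel-and-axle MA = R/r = 30/5 = 6.
Combined ideal MA = 2 × 6 = 12.
Effort = load / MA = 300 / 12 = 25 kN.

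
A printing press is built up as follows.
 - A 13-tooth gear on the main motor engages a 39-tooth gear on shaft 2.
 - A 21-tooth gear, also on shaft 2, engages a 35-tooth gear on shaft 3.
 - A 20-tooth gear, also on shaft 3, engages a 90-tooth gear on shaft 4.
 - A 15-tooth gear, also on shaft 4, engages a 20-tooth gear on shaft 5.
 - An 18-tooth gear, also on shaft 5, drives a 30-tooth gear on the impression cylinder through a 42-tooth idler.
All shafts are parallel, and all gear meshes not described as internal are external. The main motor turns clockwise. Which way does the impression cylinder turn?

the main motor → shaft 2: external mesh, 1 reversal → CCW.
shaft 2 → shaft 3: external mesh, 1 reversal → CW.
shaft 3 → shaft 4: external mesh, 1 reversal → CCW.
shaft 4 → shaft 5: external mesh, 1 reversal → CW.
shaft 5 → the impression cylinder: driver → idler → driven is 2 external meshes, 2 reversals → CW.
6 reversals in total — an even number — so the impression cylinder turns the same way as the main motor.

clockwise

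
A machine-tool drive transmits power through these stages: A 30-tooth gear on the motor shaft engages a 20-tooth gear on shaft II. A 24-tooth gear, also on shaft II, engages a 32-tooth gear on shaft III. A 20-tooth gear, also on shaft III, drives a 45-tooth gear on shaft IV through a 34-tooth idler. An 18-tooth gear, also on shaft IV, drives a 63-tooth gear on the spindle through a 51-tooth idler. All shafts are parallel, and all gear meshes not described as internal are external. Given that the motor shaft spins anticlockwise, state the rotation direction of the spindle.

the motor shaft → shaft II: external mesh, 1 reversal → CW.
shaft II → shaft III: external mesh, 1 reversal → CCW.
shaft III → shaft IV: driver → idler → driven is 2 external meshes, 2 reversals → CCW.
shaft IV → the spindle: driver → idler → driven is 2 external meshes, 2 reversals → CCW.
6 reversals in total — an even number — so the spindle turns the same way as the motor shaft.

anticlockwise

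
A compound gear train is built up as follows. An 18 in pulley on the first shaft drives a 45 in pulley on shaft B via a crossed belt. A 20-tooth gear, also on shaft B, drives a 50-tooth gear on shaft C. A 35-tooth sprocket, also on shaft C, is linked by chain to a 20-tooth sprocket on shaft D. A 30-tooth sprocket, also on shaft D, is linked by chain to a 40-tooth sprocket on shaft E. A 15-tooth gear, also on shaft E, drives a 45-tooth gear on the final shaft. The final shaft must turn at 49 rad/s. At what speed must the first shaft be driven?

700 rad/s

Overall ratio R = 2.5 × 2.5 × 0.57143 × 1.3333 × 3 = 14.286.
Required input speed = output speed × R = 49 × 14.286 = 700 rad/s.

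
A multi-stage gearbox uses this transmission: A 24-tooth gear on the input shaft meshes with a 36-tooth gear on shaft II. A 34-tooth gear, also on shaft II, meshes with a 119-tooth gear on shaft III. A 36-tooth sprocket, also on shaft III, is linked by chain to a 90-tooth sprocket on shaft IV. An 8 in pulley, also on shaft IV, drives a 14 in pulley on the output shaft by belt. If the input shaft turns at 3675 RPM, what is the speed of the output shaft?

Gear mesh: ratio = 36/24 = 1.5, so shaft II turns at 3675 / 1.5 = 2450 RPM.
Gear mesh: ratio = 119/34 = 3.5, so shaft III turns at 2450 / 3.5 = 700 RPM.
Chain: ratio = 90/36 = 2.5, so shaft IV turns at 700 / 2.5 = 280 RPM.
Belt: ratio = 14/8 = 1.75, so the output shaft turns at 280 / 1.75 = 160 RPM.

160 RPM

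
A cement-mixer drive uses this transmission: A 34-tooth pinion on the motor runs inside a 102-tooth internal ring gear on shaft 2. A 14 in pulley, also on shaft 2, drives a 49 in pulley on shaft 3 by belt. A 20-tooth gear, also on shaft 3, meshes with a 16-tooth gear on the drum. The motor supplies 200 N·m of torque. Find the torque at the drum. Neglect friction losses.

Internal gear: ratio = 102/34 = 3; torque at shaft 2 = 200 × 3 = 600 N·m.
Belt: ratio = 49/14 = 3.5; torque at shaft 3 = 600 × 3.5 = 2100 N·m.
Gear mesh: ratio = 16/20 = 0.8; torque at the drum = 2100 × 0.8 = 1680 N·m.

1680 N·m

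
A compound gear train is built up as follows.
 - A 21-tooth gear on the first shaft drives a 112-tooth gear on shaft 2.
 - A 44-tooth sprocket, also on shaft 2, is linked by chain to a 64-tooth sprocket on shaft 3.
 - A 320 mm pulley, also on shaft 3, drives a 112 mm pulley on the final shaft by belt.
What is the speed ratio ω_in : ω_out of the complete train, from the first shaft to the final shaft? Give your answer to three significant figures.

Each stage contributes driven/driver: gear mesh 112/21 = 5.3333, chain 64/44 = 1.4545, belt 112/320 = 0.35.
Overall: 5.3333 × 1.4545 × 0.35 = 2.7152.

2.72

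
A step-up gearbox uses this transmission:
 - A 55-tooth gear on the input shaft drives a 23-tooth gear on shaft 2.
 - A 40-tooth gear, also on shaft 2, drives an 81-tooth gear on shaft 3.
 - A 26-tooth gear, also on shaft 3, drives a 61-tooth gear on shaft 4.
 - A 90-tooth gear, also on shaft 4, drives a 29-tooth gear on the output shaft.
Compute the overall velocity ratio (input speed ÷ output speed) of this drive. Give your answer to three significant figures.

0.640

Each stage contributes driven/driver: gear mesh 23/55 = 0.41818, gear mesh 81/40 = 2.025, gear mesh 61/26 = 2.3462, gear mesh 29/90 = 0.32222.
Overall: 0.41818 × 2.025 × 2.3462 × 0.32222 = 0.64018.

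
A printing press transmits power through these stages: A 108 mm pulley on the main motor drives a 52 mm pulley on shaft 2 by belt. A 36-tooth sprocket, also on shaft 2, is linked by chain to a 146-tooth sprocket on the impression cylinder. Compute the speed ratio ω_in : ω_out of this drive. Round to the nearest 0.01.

Each stage contributes driven/driver: belt 52/108 = 0.48148, chain 146/36 = 4.0556.
Overall: 0.48148 × 4.0556 = 1.9527.

1.95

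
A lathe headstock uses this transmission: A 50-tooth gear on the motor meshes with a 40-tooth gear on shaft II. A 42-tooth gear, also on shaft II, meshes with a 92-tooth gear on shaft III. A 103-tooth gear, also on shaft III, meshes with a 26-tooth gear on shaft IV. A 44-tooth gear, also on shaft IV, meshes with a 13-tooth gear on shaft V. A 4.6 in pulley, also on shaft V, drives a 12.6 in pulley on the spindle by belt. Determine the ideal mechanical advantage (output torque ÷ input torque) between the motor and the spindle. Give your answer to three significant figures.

0.358

Each stage contributes driven/driver: gear mesh 40/50 = 0.8, gear mesh 92/42 = 2.1905, gear mesh 26/103 = 0.25243, gear mesh 13/44 = 0.29545, belt 12.6/4.6 = 2.7391.
Overall: 0.8 × 2.1905 × 0.25243 × 0.29545 × 2.7391 = 0.35799.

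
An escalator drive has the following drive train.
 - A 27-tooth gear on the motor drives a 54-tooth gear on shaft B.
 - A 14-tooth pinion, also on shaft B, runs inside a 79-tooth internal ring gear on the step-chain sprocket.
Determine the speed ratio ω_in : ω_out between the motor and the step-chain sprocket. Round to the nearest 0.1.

Each stage contributes driven/driver: gear mesh 54/27 = 2, internal gear 79/14 = 5.6429.
Overall: 2 × 5.6429 = 11.286.

11.3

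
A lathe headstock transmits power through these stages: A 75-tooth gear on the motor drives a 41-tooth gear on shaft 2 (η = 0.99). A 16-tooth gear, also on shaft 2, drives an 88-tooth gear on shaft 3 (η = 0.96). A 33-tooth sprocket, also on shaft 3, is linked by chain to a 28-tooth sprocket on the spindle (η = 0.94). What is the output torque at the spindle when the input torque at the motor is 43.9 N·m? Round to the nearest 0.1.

gear mesh 41/75 = 0.54667 → τ = 43.9·0.54667·0.99 = 23.759 N·m
gear mesh 88/16 = 5.5 → τ = 23.759·5.5·0.96 = 125.45 N·m
chain 28/33 = 0.84848 → τ = 125.45·0.84848·0.94 = 100.05 N·m

100.1 N·m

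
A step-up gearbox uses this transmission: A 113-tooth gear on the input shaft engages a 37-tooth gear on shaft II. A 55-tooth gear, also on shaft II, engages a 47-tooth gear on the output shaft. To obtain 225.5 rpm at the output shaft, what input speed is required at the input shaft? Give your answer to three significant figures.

63.1 rpm

Overall ratio R = 0.32743 × 0.85455 = 0.27981.
Required input speed = output speed × R = 225.5 × 0.27981 = 63.096 rpm.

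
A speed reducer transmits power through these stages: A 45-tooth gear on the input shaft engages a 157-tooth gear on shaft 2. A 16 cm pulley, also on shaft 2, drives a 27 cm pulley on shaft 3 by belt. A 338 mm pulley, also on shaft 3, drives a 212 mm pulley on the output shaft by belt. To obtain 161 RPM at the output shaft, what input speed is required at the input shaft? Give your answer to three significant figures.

595 RPM

Overall ratio R = 3.4889 × 1.6875 × 0.62722 = 3.6928.
Required input speed = output speed × R = 161 × 3.6928 = 594.53 RPM.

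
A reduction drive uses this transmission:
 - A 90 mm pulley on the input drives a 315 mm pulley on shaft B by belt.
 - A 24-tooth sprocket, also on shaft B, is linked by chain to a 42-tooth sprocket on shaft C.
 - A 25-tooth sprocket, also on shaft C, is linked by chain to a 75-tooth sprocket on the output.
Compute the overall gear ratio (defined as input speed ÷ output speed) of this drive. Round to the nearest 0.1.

Each stage contributes driven/driver: belt 315/90 = 3.5, chain 42/24 = 1.75, chain 75/25 = 3.
Overall: 3.5 × 1.75 × 3 = 18.375.

18.4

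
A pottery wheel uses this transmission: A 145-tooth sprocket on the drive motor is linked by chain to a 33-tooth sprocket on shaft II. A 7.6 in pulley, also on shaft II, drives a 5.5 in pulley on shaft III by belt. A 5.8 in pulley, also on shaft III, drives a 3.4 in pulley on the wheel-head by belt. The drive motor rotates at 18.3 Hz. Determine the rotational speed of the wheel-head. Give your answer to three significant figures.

190 Hz

chain 33/145 = 0.22759 → 18.3/0.22759 = 80.409 Hz
belt 5.5/7.6 = 0.72368 → 80.409/0.72368 = 111.11 Hz
belt 3.4/5.8 = 0.58621 → 111.11/0.58621 = 189.54 Hz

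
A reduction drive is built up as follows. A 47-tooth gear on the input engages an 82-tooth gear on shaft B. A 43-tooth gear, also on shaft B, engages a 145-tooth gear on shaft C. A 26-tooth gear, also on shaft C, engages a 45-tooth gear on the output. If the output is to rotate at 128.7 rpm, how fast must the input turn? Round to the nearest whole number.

1310 rpm

Overall ratio R = 1.7447 × 3.3721 × 1.7308 = 10.183.
Required input speed = output speed × R = 128.7 × 10.183 = 1310.5 rpm.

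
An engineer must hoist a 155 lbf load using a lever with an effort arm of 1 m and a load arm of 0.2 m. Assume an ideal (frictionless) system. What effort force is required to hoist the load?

31 lbf

Lever MA = effort arm / load arm = 1/0.2 = 5.
Effort = load / MA = 155 / 5 = 31 lbf.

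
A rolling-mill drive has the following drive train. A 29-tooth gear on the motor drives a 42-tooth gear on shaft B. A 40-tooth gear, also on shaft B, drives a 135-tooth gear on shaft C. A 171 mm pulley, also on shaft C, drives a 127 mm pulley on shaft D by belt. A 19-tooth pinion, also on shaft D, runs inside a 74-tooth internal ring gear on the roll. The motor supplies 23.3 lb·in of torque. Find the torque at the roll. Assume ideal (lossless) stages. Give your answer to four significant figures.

329.4 lb·in

Gear mesh: ratio = 42/29 = 1.4483; torque at shaft B = 23.3 × 1.4483 = 33.745 lb·in.
Gear mesh: ratio = 135/40 = 3.375; torque at shaft C = 33.745 × 3.375 = 113.89 lb·in.
Belt: ratio = 127/171 = 0.74269; torque at shaft D = 113.89 × 0.74269 = 84.584 lb·in.
Internal gear: ratio = 74/19 = 3.8947; torque at the roll = 84.584 × 3.8947 = 329.43 lb·in.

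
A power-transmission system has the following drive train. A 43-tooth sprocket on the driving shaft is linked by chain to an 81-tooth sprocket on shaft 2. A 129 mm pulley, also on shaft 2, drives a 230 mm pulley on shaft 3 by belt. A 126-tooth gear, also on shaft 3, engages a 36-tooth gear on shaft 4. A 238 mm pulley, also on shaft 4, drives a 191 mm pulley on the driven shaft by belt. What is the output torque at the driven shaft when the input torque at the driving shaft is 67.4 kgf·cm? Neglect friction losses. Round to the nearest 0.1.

51.9 kgf·cm

After the chain (81/43): 67.4 × 1.8837 = 126.96 kgf·cm
After the belt (230/129): 126.96 × 1.7829 = 226.37 kgf·cm
After the gear mesh (36/126): 226.37 × 0.28571 = 64.677 kgf·cm
After the belt (191/238): 64.677 × 0.80252 = 51.904 kgf·cm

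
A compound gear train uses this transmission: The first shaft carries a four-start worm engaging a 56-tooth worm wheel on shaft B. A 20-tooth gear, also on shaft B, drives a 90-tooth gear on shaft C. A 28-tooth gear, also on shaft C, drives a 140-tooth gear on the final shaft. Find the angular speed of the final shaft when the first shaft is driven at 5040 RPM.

worm 56/4 = 14 → 5040/14 = 360 RPM
gear mesh 90/20 = 4.5 → 360/4.5 = 80 RPM
gear mesh 140/28 = 5 → 80/5 = 16 RPM

16 RPM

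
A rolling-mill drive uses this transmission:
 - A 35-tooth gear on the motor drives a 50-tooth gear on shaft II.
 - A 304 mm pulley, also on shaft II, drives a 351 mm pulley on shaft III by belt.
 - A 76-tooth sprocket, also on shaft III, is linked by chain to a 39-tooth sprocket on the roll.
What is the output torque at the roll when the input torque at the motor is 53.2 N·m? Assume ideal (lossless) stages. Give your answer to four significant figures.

gear mesh 50/35 = 1.4286 → τ = 53.2·1.4286 = 76 N·m
belt 351/304 = 1.1546 → τ = 76·1.1546 = 87.75 N·m
chain 39/76 = 0.51316 → τ = 87.75·0.51316 = 45.03 N·m

45.03 N·m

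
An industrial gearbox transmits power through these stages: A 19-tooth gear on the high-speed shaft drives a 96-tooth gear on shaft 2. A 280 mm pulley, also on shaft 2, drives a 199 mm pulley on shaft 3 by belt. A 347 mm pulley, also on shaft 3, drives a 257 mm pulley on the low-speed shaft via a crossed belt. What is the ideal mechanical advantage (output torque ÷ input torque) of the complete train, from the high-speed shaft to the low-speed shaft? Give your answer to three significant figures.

Each stage contributes driven/driver: gear mesh 96/19 = 5.0526, belt 199/280 = 0.71071, belt 257/347 = 0.74063.
Overall: 5.0526 × 0.71071 × 0.74063 = 2.6596.

2.66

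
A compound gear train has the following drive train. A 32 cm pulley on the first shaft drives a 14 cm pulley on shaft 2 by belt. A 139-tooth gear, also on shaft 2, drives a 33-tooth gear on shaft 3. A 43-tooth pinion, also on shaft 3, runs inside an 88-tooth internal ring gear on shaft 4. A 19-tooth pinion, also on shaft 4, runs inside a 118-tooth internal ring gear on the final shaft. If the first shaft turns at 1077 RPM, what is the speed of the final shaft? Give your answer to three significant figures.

816 RPM

the first shaft → shaft 2 (belt, 14/32): 1077 ÷ 0.4375 = 2461.7 RPM
shaft 2 → shaft 3 (gear mesh, 33/139): 2461.7 ÷ 0.23741 = 10369 RPM
shaft 3 → shaft 4 (internal gear, 88/43): 10369 ÷ 2.0465 = 5066.7 RPM
shaft 4 → the final shaft (internal gear, 118/19): 5066.7 ÷ 6.2105 = 815.82 RPM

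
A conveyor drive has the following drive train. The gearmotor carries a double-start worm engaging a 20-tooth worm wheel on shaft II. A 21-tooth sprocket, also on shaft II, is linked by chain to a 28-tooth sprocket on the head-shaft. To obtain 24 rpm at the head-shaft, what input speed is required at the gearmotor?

Overall ratio R = 10 × 1.3333 = 13.333.
Required input speed = output speed × R = 24 × 13.333 = 320 rpm.

320 rpm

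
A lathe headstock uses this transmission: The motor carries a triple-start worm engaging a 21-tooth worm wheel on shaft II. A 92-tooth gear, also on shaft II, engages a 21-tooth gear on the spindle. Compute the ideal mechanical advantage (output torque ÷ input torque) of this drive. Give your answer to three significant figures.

Each stage contributes driven/driver: worm 21/3 = 7, gear mesh 21/92 = 0.22826.
Overall: 7 × 0.22826 = 1.5978.

1.60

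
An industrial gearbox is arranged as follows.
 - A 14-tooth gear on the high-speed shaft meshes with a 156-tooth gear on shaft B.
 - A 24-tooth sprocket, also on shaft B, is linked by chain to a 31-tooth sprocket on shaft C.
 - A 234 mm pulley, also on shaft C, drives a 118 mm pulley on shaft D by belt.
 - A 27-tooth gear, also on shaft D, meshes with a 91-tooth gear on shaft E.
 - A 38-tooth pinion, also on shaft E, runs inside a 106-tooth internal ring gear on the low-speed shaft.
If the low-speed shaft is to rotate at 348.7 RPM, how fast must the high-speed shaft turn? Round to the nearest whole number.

Overall ratio R = 11.143 × 1.2917 × 0.50427 × 3.3704 × 2.7895 = 68.236.
Required input speed = output speed × R = 348.7 × 68.236 = 23794 RPM.

23794 RPM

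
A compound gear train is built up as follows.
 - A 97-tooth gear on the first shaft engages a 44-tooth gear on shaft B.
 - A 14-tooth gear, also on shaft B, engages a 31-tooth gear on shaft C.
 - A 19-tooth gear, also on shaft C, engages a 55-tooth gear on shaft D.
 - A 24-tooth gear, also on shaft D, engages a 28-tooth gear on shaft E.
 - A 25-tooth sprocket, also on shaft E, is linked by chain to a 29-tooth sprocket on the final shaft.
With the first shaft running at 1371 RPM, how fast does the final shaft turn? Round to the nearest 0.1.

the first shaft → shaft B (gear mesh, 44/97): 1371 ÷ 0.45361 = 3022.4 RPM
shaft B → shaft C (gear mesh, 31/14): 3022.4 ÷ 2.2143 = 1365 RPM
shaft C → shaft D (gear mesh, 55/19): 1365 ÷ 2.8947 = 471.53 RPM
shaft D → shaft E (gear mesh, 28/24): 471.53 ÷ 1.1667 = 404.17 RPM
shaft E → the final shaft (chain, 29/25): 404.17 ÷ 1.16 = 348.42 RPM

348.4 RPM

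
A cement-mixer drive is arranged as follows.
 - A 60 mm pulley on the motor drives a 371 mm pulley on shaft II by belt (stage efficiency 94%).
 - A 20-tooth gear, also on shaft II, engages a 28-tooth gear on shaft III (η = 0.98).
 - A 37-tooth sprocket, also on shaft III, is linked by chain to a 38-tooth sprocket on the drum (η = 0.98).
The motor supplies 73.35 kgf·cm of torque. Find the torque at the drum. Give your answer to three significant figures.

belt 371/60 = 6.1833 → τ = 73.35·6.1833·0.94 = 426.33 kgf·cm
gear mesh 28/20 = 1.4 → τ = 426.33·1.4·0.98 = 584.93 kgf·cm
chain 38/37 = 1.027 → τ = 584.93·1.027·0.98 = 588.73 kgf·cm

589 kgf·cm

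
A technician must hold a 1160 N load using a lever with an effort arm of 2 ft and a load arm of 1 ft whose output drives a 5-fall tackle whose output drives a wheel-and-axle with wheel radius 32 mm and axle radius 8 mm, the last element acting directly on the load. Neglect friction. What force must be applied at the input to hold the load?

29 N

Lever MA = effort arm / load arm = 2/1 = 2.
Block-and-tackle MA = number of supporting rope parts = 5.
Wheel-and-axle MA = R/r = 32/8 = 4.
Combined ideal MA = 2 × 5 × 4 = 40.
Effort = load / MA = 1160 / 40 = 29 N.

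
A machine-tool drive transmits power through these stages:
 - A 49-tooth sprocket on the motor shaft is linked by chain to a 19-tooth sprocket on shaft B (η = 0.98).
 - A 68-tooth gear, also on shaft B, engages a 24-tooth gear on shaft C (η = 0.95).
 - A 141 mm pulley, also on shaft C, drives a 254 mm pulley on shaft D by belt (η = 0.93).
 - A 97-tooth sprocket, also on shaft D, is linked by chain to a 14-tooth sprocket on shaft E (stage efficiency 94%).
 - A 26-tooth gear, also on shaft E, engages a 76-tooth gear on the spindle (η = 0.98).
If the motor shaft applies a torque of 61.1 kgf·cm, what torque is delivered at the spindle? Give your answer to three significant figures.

chain 19/49 = 0.38776 → τ = 61.1·0.38776·0.98 = 23.218 kgf·cm
gear mesh 24/68 = 0.35294 → τ = 23.218·0.35294·0.95 = 7.7849 kgf·cm
belt 254/141 = 1.8014 → τ = 7.7849·1.8014·0.93 = 13.042 kgf·cm
chain 14/97 = 0.14433 → τ = 13.042·0.14433·0.94 = 1.7694 kgf·cm
gear mesh 76/26 = 2.9231 → τ = 1.7694·2.9231·0.98 = 5.0687 kgf·cm

5.07 kgf·cm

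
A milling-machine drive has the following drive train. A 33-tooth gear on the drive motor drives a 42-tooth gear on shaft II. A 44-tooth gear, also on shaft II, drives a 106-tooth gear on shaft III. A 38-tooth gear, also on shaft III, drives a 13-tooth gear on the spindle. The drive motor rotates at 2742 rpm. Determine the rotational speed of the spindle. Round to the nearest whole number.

2614 rpm

Gear mesh: ratio = 42/33 = 1.2727, so shaft II turns at 2742 / 1.2727 = 2154.4 rpm.
Gear mesh: ratio = 106/44 = 2.4091, so shaft III turns at 2154.4 / 2.4091 = 894.29 rpm.
Gear mesh: ratio = 13/38 = 0.34211, so the spindle turns at 894.29 / 0.34211 = 2614.1 rpm.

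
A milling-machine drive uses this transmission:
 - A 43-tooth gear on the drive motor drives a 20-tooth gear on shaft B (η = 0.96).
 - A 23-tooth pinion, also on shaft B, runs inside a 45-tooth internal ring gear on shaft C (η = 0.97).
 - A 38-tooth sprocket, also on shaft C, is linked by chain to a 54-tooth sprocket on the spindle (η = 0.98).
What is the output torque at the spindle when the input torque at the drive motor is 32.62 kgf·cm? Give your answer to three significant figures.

38.5 kgf·cm

After the gear mesh (20/43): 32.62 × 0.46512 × 0.96 = 14.565 kgf·cm
After the internal gear (45/23): 14.565 × 1.9565 × 0.97 = 27.642 kgf·cm
After the chain (54/38): 27.642 × 1.4211 × 0.98 = 38.495 kgf·cm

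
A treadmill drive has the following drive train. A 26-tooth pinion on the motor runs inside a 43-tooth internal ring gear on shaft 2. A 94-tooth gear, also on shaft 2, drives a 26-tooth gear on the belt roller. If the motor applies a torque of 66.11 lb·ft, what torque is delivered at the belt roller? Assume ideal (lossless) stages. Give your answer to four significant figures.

30.24 lb·ft

After the internal gear (43/26): 66.11 × 1.6538 = 109.34 lb·ft
After the gear mesh (26/94): 109.34 × 0.2766 = 30.242 lb·ft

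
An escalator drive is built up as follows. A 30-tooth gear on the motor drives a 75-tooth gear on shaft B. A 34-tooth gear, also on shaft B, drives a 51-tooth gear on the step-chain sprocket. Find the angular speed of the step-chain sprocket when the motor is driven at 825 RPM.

220 RPM

Gear mesh: ratio = 75/30 = 2.5, so shaft B turns at 825 / 2.5 = 330 RPM.
Gear mesh: ratio = 51/34 = 1.5, so the step-chain sprocket turns at 330 / 1.5 = 220 RPM.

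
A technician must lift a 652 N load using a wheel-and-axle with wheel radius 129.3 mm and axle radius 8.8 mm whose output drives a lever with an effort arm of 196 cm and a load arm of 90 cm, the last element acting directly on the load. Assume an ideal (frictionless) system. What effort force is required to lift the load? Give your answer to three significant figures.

20.4 N

Wheel-and-axle MA = R/r = 129.3/8.8 = 14.693.
Lever MA = effort arm / load arm = 196/90 = 2.1778.
Combined ideal MA = 14.693 × 2.1778 = 31.998.
Effort = load / MA = 652 / 31.998 = 20.376 N.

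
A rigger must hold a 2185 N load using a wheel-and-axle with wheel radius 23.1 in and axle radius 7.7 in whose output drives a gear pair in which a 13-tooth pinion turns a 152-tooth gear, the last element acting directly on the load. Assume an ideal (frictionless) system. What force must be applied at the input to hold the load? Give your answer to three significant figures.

Wheel-and-axle MA = R/r = 23.1/7.7 = 3.
Gear pair MA = 152/13 = 11.692.
Combined ideal MA = 3 × 11.692 = 35.077.
Effort = load / MA = 2185 / 35.077 = 62.292 N.

62.3 N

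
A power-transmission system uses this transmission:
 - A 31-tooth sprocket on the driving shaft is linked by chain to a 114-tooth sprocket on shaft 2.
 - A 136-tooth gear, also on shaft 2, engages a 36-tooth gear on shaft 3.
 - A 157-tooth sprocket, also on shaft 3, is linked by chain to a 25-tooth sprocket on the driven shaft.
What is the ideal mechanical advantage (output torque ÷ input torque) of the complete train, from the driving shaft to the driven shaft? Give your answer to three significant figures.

Each stage contributes driven/driver: chain 114/31 = 3.6774, gear mesh 36/136 = 0.26471, chain 25/157 = 0.15924.
Overall: 3.6774 × 0.26471 × 0.15924 = 0.15501.

0.155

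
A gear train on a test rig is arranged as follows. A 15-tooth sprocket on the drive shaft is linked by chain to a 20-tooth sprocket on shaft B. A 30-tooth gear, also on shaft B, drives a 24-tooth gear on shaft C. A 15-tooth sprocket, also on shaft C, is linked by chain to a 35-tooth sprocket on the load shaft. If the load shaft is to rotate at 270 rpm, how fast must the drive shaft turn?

672 rpm

Overall ratio R = 1.3333 × 0.8 × 2.3333 = 2.4889.
Required input speed = output speed × R = 270 × 2.4889 = 672 rpm.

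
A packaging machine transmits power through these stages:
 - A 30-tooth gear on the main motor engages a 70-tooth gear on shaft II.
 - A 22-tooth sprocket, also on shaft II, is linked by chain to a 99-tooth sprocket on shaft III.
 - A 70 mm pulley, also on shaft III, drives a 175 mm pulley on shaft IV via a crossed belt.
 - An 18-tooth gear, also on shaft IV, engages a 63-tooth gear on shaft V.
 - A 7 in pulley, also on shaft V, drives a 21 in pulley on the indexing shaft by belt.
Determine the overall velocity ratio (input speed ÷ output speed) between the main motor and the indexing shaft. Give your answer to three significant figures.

276

Each stage contributes driven/driver: gear mesh 70/30 = 2.3333, chain 99/22 = 4.5, belt 175/70 = 2.5, gear mesh 63/18 = 3.5, belt 21/7 = 3.
Overall: 2.3333 × 4.5 × 2.5 × 3.5 × 3 = 275.62.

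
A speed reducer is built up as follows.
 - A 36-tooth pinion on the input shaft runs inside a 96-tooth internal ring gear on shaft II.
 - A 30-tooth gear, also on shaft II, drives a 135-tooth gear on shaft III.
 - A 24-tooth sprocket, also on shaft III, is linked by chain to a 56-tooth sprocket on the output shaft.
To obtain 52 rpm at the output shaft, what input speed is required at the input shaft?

1456 rpm

Overall ratio R = 2.6667 × 4.5 × 2.3333 = 28.
Required input speed = output speed × R = 52 × 28 = 1456 rpm.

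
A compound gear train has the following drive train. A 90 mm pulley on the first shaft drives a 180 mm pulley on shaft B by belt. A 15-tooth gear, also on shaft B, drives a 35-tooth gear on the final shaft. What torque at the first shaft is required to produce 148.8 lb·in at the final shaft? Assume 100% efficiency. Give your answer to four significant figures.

31.89 lb·in

Overall ratio R = 2 × 2.3333 = 4.6667.
Input torque = output torque / R = 148.8 / 4.6667 = 31.886 lb·in.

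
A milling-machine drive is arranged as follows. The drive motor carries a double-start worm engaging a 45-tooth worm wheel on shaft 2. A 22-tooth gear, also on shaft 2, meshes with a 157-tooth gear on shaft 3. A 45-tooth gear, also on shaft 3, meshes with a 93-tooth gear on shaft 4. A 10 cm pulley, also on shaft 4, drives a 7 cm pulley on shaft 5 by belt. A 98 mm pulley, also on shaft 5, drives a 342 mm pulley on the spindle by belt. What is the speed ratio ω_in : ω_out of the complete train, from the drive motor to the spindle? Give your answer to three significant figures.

Each stage contributes driven/driver: worm 45/2 = 22.5, gear mesh 157/22 = 7.1364, gear mesh 93/45 = 2.0667, belt 7/10 = 0.7, belt 342/98 = 3.4898.
Overall: 22.5 × 7.1364 × 2.0667 × 0.7 × 3.4898 = 810.64.

811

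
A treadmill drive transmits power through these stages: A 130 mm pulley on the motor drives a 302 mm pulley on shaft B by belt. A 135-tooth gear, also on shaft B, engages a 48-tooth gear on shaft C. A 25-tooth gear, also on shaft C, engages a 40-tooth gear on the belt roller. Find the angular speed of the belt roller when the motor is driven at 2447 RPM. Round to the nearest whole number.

1852 RPM

the motor → shaft B (belt, 302/130): 2447 ÷ 2.3231 = 1053.3 RPM
shaft B → shaft C (gear mesh, 48/135): 1053.3 ÷ 0.35556 = 2962.5 RPM
shaft C → the belt roller (gear mesh, 40/25): 2962.5 ÷ 1.6 = 1851.6 RPM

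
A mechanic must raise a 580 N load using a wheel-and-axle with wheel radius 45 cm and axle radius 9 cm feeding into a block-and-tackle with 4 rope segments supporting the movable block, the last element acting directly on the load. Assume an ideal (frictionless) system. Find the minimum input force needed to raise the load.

Wheel-and-axle MA = R/r = 45/9 = 5.
Block-and-tackle MA = number of supporting rope parts = 4.
Combined ideal MA = 5 × 4 = 20.
Effort = load / MA = 580 / 20 = 29 N.

29 N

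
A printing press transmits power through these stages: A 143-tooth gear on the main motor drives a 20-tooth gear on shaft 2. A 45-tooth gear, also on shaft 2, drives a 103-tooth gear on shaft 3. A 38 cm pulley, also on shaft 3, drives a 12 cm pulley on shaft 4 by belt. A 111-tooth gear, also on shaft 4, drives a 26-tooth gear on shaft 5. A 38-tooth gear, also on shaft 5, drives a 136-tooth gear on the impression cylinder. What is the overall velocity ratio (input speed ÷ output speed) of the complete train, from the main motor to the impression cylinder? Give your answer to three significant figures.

Each stage contributes driven/driver: gear mesh 20/143 = 0.13986, gear mesh 103/45 = 2.2889, belt 12/38 = 0.31579, gear mesh 26/111 = 0.23423, gear mesh 136/38 = 3.5789.
Overall: 0.13986 × 2.2889 × 0.31579 × 0.23423 × 3.5789 = 0.084747.

0.0847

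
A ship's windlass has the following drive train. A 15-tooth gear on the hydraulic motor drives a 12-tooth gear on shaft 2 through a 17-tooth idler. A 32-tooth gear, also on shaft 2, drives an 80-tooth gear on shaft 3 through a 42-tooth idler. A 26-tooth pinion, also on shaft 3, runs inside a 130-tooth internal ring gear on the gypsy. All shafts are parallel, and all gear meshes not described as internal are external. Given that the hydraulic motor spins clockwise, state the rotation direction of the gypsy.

clockwise

the hydraulic motor → shaft 2: driver → idler → driven is 2 external meshes, 2 reversals → CW.
shaft 2 → shaft 3: driver → idler → driven is 2 external meshes, 2 reversals → CW.
shaft 3 → the gypsy: internal mesh, same direction → CW.
4 reversals in total — an even number — so the gypsy turns the same way as the hydraulic motor.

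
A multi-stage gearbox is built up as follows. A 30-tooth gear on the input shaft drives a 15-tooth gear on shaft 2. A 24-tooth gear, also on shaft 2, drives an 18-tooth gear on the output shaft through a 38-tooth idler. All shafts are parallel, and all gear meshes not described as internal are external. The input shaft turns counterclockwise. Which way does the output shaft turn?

the input shaft → shaft 2: external mesh, 1 reversal → CW.
shaft 2 → the output shaft: driver → idler → driven is 2 external meshes, 2 reversals → CW.
3 reversals in total — an odd number — so the output shaft turns opposite to the input shaft.

clockwise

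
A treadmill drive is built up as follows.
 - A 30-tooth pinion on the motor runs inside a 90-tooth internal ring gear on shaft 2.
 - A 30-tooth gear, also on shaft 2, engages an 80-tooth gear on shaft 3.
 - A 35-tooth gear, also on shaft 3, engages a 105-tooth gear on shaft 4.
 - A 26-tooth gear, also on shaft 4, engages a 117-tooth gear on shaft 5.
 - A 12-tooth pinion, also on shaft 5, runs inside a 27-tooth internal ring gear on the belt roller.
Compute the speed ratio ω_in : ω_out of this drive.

243

Each stage contributes driven/driver: internal gear 90/30 = 3, gear mesh 80/30 = 2.6667, gear mesh 105/35 = 3, gear mesh 117/26 = 4.5, internal gear 27/12 = 2.25.
Overall: 3 × 2.6667 × 3 × 4.5 × 2.25 = 243.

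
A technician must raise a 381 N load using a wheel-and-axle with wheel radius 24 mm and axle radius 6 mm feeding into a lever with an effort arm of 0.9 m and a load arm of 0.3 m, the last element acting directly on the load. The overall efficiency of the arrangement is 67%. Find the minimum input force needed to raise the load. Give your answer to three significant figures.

Wheel-and-axle MA = R/r = 24/6 = 4.
Lever MA = effort arm / load arm = 0.9/0.3 = 3.
Combined ideal MA = 4 × 3 = 12.
Actual MA = 12 × 0.67 = 8.04.
Effort = load / actual MA = 381 / 8.04 = 47.388 N.

47.4 N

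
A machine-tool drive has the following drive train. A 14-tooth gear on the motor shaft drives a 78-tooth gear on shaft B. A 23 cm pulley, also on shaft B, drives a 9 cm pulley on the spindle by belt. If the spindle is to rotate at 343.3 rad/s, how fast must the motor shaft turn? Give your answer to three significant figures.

Overall ratio R = 5.5714 × 0.3913 = 2.1801.
Required input speed = output speed × R = 343.3 × 2.1801 = 748.44 rad/s.

748 rad/s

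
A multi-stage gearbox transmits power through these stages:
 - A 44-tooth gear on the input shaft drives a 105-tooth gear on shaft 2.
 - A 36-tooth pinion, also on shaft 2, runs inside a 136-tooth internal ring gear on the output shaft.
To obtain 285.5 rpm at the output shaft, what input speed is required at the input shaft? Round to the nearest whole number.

2574 rpm

Overall ratio R = 2.3864 × 3.7778 = 9.0152.
Required input speed = output speed × R = 285.5 × 9.0152 = 2573.8 rpm.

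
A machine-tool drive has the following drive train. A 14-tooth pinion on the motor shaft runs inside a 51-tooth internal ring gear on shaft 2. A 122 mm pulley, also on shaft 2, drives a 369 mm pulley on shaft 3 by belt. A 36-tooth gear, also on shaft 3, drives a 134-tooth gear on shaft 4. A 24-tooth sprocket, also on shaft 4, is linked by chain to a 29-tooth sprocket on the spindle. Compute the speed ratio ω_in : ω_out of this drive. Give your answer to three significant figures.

Each stage contributes driven/driver: internal gear 51/14 = 3.6429, belt 369/122 = 3.0246, gear mesh 134/36 = 3.7222, chain 29/24 = 1.2083.
Overall: 3.6429 × 3.0246 × 3.7222 × 1.2083 = 49.556.

49.6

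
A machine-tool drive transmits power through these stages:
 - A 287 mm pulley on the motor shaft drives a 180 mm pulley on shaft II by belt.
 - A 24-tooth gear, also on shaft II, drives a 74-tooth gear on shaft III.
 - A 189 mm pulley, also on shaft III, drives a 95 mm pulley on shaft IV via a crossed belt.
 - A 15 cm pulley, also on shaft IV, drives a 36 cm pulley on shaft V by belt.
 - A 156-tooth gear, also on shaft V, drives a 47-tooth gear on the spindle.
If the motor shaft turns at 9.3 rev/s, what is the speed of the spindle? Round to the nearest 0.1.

the motor shaft → shaft II (belt, 180/287): 9.3 ÷ 0.62718 = 14.828 rev/s
shaft II → shaft III (gear mesh, 74/24): 14.828 ÷ 3.0833 = 4.8092 rev/s
shaft III → shaft IV (belt, 95/189): 4.8092 ÷ 0.50265 = 9.5678 rev/s
shaft IV → shaft V (belt, 36/15): 9.5678 ÷ 2.4 = 3.9866 rev/s
shaft V → the spindle (gear mesh, 47/156): 3.9866 ÷ 0.30128 = 13.232 rev/s

13.2 rev/s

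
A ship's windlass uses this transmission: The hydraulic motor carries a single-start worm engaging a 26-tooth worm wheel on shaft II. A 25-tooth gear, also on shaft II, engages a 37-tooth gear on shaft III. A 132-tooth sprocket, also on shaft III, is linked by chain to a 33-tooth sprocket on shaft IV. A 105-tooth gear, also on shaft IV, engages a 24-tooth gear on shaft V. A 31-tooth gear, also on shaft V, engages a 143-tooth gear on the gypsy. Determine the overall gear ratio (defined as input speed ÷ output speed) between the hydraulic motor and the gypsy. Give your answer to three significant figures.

Each stage contributes driven/driver: worm 26/1 = 26, gear mesh 37/25 = 1.48, chain 33/132 = 0.25, gear mesh 24/105 = 0.22857, gear mesh 143/31 = 4.6129.
Overall: 26 × 1.48 × 0.25 × 0.22857 × 4.6129 = 10.143.

10.1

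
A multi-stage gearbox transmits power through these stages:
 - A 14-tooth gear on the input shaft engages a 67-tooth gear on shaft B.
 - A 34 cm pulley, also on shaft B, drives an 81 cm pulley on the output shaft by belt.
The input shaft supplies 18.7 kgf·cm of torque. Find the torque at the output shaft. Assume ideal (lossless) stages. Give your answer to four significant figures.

213.2 kgf·cm

After the gear mesh (67/14): 18.7 × 4.7857 = 89.493 kgf·cm
After the belt (81/34): 89.493 × 2.3824 = 213.2 kgf·cm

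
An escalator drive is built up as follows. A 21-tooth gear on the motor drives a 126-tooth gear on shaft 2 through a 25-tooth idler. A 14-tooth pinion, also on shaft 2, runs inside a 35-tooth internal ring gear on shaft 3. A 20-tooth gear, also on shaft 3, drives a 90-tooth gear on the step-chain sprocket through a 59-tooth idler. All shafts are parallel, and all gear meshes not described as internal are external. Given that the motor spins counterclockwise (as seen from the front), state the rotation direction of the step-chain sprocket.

the motor → shaft 2: driver → idler → driven is 2 external meshes, 2 reversals → CCW.
shaft 2 → shaft 3: internal mesh, same direction → CCW.
shaft 3 → the step-chain sprocket: driver → idler → driven is 2 external meshes, 2 reversals → CCW.
4 reversals in total — an even number — so the step-chain sprocket turns the same way as the motor.

counterclockwise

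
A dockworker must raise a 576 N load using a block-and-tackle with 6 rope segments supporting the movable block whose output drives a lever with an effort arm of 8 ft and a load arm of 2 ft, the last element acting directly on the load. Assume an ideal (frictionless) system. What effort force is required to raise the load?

24 N

Block-and-tackle MA = number of supporting rope parts = 6.
Lever MA = effort arm / load arm = 8/2 = 4.
Combined ideal MA = 6 × 4 = 24.
Effort = load / MA = 576 / 24 = 24 N.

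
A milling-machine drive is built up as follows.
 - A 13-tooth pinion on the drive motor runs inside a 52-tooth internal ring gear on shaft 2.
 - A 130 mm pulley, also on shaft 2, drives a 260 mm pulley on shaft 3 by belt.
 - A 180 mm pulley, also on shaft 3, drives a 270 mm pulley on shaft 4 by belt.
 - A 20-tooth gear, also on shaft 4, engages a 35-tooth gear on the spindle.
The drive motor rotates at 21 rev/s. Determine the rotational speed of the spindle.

1 rev/s

the drive motor → shaft 2 (internal gear, 52/13): 21 ÷ 4 = 5.25 rev/s
shaft 2 → shaft 3 (belt, 260/130): 5.25 ÷ 2 = 2.625 rev/s
shaft 3 → shaft 4 (belt, 270/180): 2.625 ÷ 1.5 = 1.75 rev/s
shaft 4 → the spindle (gear mesh, 35/20): 1.75 ÷ 1.75 = 1 rev/s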